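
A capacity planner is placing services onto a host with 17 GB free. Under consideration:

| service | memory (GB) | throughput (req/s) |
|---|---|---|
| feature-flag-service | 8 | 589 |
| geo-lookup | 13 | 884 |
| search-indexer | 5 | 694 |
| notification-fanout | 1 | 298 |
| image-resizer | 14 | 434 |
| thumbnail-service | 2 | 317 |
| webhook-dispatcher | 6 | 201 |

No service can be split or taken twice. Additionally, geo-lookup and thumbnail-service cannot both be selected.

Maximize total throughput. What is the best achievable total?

1898

Ranking by ratio (throughput/GB): notification-fanout 298.00, thumbnail-service 158.50, search-indexer 138.80, feature-flag-service 73.62.
Best packing: feature-flag-service + search-indexer + notification-fanout + thumbnail-service — 16 GB, 1898 total.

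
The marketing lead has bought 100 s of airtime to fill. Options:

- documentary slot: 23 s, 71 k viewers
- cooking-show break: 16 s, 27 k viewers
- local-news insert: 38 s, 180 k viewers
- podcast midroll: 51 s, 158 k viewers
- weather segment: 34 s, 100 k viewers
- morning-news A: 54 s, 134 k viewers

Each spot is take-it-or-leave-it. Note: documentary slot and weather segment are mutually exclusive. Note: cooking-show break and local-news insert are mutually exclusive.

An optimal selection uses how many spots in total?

2

Optimal total is 338.
For example local-news insert + podcast midroll achieves it, using 89 s.
Any selection reaching 338 contains exactly 2 spots.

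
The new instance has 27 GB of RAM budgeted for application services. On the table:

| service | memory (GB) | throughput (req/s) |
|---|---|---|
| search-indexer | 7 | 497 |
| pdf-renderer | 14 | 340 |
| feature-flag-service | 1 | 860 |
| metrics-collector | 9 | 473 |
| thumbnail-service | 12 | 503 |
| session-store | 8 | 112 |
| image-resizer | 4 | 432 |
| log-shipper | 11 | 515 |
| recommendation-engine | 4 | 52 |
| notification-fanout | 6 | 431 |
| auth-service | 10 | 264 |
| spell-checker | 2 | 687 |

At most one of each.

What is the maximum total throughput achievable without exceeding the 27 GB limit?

Ranking by ratio (throughput/GB): feature-flag-service 860.00, spell-checker 343.50, image-resizer 108.00.
Filling by ratio: search-indexer + feature-flag-service + image-resizer + recommendation-engine + notification-fanout + spell-checker for 2959, with 3 GB left unused.
The 6 GB tied up in notification-fanout is better spent on metrics-collector — total rises to 3001 (27 GB).

3001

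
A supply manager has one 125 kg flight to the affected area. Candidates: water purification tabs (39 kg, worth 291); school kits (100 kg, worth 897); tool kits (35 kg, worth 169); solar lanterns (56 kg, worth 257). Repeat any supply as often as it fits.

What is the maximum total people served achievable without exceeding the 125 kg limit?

Density check — school kits 8.97, water purification tabs 7.46, tool kits 4.83 are the best per kg.
The ratio ordering already packs tightly: school kits, 100 kg, 897.
Every other selection either busts 125 kg or fails to beat 897.

897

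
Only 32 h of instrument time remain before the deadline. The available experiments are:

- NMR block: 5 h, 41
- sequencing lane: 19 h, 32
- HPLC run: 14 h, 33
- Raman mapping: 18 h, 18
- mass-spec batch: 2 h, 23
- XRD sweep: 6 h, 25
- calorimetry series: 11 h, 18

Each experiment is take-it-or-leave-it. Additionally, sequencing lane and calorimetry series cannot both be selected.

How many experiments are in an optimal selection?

4

The maximum expected citations within 32 h is 122.
NMR block + HPLC run + mass-spec batch + XRD sweep hits 122 at 27 h.
Any selection reaching 122 contains exactly 4 experiments.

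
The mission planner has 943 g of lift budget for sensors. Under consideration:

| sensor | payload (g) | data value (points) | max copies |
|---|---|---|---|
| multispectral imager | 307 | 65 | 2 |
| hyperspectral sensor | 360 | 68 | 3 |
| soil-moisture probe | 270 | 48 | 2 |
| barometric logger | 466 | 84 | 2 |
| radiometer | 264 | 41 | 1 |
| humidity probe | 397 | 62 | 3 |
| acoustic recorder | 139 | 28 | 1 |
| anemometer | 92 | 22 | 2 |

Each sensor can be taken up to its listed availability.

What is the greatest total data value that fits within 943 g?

202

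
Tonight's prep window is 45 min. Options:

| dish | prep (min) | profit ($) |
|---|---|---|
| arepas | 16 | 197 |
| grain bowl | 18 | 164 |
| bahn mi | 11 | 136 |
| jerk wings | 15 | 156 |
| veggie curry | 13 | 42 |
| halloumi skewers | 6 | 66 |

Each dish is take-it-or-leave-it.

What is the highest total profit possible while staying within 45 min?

497

Filling by ratio: arepas + bahn mi + halloumi skewers for 399, with 12 min left unused.
Dropping halloumi skewers frees 6 min; slotting in grain bowl (18 min) lifts the total to 497 at 45 min.
Next best is arepas + bahn mi + jerk wings at 489 (42 min) — short by 8.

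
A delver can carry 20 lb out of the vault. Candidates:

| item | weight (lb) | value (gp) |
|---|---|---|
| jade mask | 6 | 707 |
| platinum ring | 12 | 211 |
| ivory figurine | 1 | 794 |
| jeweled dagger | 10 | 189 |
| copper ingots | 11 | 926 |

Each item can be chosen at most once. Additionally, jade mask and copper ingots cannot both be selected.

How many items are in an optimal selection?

Optimal total is 1720.
For example ivory figurine + copper ingots achieves it, using 12 lb.
All optima have 2 items.

2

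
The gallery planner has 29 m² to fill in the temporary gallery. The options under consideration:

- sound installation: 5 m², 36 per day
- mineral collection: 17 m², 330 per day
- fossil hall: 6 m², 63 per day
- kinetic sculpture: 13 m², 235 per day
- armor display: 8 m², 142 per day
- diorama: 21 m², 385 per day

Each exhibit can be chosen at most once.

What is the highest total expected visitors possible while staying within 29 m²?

Greedy by ratio would take mineral collection + armor display: 25 m² used, total 472.
Dropping mineral collection frees 17 m²; slotting in diorama (21 m²) lifts the total to 527 at 29 m².
Next best is mineral collection + armor display at 472 (25 m²) — short by 55.

527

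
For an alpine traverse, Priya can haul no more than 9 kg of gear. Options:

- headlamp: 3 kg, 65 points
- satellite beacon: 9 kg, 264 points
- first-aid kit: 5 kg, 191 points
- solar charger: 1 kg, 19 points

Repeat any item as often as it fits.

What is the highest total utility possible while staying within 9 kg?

275

The ratio ordering already packs tightly: headlamp + first-aid kit + solar charger, 9 kg, 275.
Every other selection either busts 9 kg or fails to beat 275.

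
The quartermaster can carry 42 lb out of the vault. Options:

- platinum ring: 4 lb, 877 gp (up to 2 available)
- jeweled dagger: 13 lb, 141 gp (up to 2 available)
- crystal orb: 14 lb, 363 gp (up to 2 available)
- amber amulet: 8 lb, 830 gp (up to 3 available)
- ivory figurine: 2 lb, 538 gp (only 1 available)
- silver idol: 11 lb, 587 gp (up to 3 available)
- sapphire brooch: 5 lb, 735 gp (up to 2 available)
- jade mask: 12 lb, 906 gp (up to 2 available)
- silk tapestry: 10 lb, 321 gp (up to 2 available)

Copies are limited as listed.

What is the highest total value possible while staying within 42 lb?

Ranking by ratio (value/lb): ivory figurine 269.00, platinum ring 219.25, sapphire brooch 147.00, amber amulet 103.75.
Greedy by ratio would take 2×platinum ring + 2×amber amulet + ivory figurine + 2×sapphire brooch: 36 lb used, total 5422.
The 2 lb tied up in ivory figurine is better spent on amber amulet — total rises to 5714 (42 lb).
No other feasible combination exceeds 5714.

5714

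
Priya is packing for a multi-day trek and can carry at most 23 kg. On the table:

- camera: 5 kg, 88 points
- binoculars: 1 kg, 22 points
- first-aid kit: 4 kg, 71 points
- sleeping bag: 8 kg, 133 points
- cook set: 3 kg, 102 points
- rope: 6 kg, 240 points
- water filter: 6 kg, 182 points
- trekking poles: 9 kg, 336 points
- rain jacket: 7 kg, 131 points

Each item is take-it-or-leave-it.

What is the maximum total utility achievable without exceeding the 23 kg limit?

By utility per kg: rope 40.00, trekking poles 37.33, cook set 34.00, water filter 30.33 lead.
A density-first pass picks binoculars + first-aid kit + cook set + rope + trekking poles — 771 at 23 kg.
Replace first-aid kit and cook set with water filter: the trade gains 9 net, giving 780 at 22 kg.
Next best is binoculars + first-aid kit + cook set + rope + trekking poles at 771 (23 kg) — short by 9.

780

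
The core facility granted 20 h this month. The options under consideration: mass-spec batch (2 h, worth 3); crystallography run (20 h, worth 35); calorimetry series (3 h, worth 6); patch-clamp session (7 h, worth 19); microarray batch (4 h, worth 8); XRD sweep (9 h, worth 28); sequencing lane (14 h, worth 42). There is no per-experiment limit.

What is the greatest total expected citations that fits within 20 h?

The ratio ordering already packs tightly: mass-spec batch + 2×XRD sweep, 20 h, 59.

59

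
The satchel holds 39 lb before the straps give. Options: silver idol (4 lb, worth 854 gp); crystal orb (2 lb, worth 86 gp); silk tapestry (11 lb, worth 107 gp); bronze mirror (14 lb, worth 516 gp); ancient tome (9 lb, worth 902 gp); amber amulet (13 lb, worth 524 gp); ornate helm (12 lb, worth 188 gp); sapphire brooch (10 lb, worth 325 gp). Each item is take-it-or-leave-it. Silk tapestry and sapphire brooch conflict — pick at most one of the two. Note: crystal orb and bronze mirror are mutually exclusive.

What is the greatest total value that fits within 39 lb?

Density check — silver idol 213.50, ancient tome 100.22, crystal orb 43.00, amber amulet 40.31 are the best per lb.
Taking silver idol + crystal orb + ancient tome + amber amulet + sapphire brooch: 38 lb used, 2691 in value.

2691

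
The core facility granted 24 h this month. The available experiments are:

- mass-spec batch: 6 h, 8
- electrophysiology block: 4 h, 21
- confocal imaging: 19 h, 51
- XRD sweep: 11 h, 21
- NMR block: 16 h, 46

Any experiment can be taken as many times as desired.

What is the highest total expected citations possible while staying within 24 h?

126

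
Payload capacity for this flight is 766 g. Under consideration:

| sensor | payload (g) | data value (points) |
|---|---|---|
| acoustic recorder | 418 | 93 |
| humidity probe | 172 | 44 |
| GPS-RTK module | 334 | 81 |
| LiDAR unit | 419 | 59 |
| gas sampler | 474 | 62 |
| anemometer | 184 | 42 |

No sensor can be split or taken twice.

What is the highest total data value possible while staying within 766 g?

174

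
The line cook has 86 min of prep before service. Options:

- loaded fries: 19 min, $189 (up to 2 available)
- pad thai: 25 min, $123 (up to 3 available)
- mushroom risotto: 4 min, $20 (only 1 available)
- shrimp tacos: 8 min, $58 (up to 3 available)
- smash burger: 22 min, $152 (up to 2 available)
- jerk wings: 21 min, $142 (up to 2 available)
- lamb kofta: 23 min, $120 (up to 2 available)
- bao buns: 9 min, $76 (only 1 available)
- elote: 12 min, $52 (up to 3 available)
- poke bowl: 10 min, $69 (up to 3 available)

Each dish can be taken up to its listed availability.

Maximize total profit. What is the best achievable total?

723

Density check — loaded fries 9.95, bao buns 8.44, shrimp tacos 7.25, smash burger 6.91 are the best per min.
Filling by ratio: 2×loaded fries + mushroom risotto + 3×shrimp tacos + bao buns + poke bowl for 717, with 1 min left unused.
Dropping mushroom risotto and 2×shrimp tacos frees 20 min; slotting in jerk wings (21 min) lifts the total to 723 at 86 min.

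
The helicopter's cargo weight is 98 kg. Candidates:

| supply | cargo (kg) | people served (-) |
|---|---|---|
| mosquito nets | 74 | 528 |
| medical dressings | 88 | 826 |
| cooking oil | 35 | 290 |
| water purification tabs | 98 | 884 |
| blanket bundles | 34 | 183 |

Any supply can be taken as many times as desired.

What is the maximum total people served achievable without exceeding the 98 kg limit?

Density check — medical dressings 9.39, water purification tabs 9.02, cooking oil 8.29, mosquito nets 7.14 are the best per kg.
A density-first pass picks medical dressings — 826 at 88 kg.
The 88 kg tied up in medical dressings is better spent on water purification tabs — total rises to 884 (98 kg).
That's the maximum — no swap from here does better than 884.

884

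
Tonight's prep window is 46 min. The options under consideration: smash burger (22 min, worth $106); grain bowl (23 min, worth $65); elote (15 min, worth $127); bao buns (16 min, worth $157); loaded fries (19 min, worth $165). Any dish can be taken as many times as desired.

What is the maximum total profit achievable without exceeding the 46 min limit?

Ranking by ratio (profit/min): bao buns 9.81, loaded fries 8.68, elote 8.47, smash burger 4.82.
Filling by ratio: 2×bao buns for 314, with 14 min left unused.
The 16 min tied up in bao buns is better spent on 2×elote — total rises to 411 (46 min).
No other feasible combination exceeds 411.

411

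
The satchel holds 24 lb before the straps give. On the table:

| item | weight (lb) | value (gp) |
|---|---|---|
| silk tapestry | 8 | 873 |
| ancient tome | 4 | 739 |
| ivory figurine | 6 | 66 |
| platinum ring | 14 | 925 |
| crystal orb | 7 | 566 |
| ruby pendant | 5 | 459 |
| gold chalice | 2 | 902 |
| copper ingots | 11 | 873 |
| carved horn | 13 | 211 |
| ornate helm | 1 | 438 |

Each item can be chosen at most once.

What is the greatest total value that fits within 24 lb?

Ranking by ratio (value/lb): gold chalice 451.00, ornate helm 438.00, ancient tome 184.75, silk tapestry 109.12.
The ratio heuristic lands on silk tapestry + ancient tome + ruby pendant + gold chalice + ornate helm (3411) but leaves 4 lb idle.
The 5 lb tied up in ruby pendant is better spent on crystal orb — total rises to 3518 (22 lb).

3518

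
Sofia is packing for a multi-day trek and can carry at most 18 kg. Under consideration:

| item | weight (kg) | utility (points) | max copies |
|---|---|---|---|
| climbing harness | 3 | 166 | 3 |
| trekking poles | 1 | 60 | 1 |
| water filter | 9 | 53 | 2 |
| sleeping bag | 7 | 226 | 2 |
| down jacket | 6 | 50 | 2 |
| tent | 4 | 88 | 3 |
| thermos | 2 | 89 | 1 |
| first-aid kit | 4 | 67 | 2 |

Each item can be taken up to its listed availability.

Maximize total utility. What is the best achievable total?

813

By utility per kg: trekking poles 60.00, climbing harness 55.33, thermos 44.50 lead.
Taking the top-ratio items first gives 3×climbing harness + trekking poles + tent + thermos for 735 (16 kg).
The 5 kg tied up in trekking poles and tent is better spent on sleeping bag — total rises to 813 (18 kg).
No other feasible combination exceeds 813.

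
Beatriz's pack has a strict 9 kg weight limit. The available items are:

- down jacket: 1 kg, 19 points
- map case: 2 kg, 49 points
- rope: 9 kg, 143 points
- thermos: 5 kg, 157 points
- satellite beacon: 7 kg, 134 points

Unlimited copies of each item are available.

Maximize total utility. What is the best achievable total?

255

Best packing: 2×map case + thermos — 9 kg, 255 total.
Nothing else within 9 kg beats 255.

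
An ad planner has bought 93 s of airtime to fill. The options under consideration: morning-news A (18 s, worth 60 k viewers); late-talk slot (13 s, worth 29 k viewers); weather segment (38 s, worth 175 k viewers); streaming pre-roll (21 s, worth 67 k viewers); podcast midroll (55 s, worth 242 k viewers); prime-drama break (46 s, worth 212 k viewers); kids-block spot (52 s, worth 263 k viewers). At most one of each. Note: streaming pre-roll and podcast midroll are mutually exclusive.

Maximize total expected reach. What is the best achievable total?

438

Ranking by ratio (expected reach/s): kids-block spot 5.06, prime-drama break 4.61, weather segment 4.61.
Best packing: weather segment + kids-block spot — 90 s, 438 total.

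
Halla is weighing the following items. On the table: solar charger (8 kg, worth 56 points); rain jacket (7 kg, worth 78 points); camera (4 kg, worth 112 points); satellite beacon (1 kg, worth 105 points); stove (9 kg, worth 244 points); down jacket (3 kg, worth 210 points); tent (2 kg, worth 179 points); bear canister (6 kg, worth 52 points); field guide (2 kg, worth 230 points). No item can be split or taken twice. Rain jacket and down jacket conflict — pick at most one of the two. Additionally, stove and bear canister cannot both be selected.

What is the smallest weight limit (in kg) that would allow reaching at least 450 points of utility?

5

Need the lightest bundle worth ≥ 450.
satellite beacon + tent + field guide: 514 utility at 5 kg.
Any bundle with less than 5 kg falls short of 450.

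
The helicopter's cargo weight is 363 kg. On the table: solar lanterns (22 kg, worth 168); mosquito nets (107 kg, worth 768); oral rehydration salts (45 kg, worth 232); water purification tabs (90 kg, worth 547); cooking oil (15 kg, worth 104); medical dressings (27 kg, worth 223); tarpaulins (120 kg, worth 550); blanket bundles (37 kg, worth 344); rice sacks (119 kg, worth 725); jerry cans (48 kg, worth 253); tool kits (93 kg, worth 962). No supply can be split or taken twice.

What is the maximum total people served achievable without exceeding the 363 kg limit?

2844

Greedy by ratio would take solar lanterns + mosquito nets + cooking oil + medical dressings + blanket bundles + jerry cans + tool kits: 349 kg used, total 2822.
Replace solar lanterns and cooking oil and jerry cans with water purification tabs: the trade gains 22 net, giving 2844 at 354 kg.
That's the maximum — no swap from here does better than 2844.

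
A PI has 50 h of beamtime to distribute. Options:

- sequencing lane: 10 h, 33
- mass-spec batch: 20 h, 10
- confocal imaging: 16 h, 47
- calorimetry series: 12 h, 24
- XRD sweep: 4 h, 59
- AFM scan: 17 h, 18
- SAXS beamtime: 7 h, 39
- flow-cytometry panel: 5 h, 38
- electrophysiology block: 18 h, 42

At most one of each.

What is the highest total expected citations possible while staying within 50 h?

225

The ratio heuristic lands on sequencing lane + confocal imaging + XRD sweep + SAXS beamtime + flow-cytometry panel (216) but leaves 8 h idle.
Replace sequencing lane with electrophysiology block: the trade gains 9 net, giving 225 at 50 h.
Runner-up sequencing lane + confocal imaging + XRD sweep + SAXS beamtime + flow-cytometry panel tops out at 216.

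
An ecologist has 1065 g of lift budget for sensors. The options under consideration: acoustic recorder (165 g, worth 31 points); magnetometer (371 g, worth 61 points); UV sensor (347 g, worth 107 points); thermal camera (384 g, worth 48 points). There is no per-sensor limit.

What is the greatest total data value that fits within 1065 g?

321

Best packing: 3×UV sensor — 1041 g, 321 total.
That's the maximum — no swap from here does better than 321.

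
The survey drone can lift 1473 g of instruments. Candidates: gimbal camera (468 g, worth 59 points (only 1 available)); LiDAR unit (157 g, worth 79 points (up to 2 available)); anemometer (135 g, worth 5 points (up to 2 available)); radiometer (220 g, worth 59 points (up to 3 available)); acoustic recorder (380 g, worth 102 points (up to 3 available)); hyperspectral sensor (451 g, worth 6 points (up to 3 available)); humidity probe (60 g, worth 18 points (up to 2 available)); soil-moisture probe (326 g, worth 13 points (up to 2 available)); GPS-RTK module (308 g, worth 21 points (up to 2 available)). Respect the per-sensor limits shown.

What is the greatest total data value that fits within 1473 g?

Filling by ratio: 2×LiDAR unit + radiometer + 2×acoustic recorder + 2×humidity probe for 457, with 59 g left unused.
Dropping radiometer and 2×humidity probe frees 340 g; slotting in acoustic recorder (380 g) lifts the total to 464 at 1454 g.
Every other selection either busts 1473 g or exceeds an availability limit or fails to beat 464.

464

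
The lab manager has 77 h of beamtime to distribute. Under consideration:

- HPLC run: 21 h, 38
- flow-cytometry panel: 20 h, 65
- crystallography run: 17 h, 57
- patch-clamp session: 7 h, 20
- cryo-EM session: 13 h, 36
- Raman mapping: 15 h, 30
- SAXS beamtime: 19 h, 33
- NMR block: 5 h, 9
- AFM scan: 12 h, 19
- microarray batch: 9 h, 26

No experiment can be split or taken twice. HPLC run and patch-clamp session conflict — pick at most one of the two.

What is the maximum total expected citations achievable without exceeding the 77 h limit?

Ranking by ratio (expected citations/h): crystallography run 3.35, flow-cytometry panel 3.25, microarray batch 2.89.
A density-first pass picks flow-cytometry panel + crystallography run + patch-clamp session + cryo-EM session + NMR block + microarray batch — 213 at 71 h.
Replace microarray batch with Raman mapping: the trade gains 4 net, giving 217 at 77 h.
Runner-up flow-cytometry panel + crystallography run + cryo-EM session + Raman mapping + microarray batch tops out at 214.

217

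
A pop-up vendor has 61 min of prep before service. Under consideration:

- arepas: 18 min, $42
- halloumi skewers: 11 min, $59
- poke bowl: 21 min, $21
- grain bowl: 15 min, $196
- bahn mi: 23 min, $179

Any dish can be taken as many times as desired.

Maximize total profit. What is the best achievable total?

784

Density check — grain bowl 13.07, bahn mi 7.78, halloumi skewers 5.36, arepas 2.33 are the best per min.
The ratio ordering already packs tightly: 4×grain bowl, 60 min, 784.
Every other selection either busts 61 min or fails to beat 784.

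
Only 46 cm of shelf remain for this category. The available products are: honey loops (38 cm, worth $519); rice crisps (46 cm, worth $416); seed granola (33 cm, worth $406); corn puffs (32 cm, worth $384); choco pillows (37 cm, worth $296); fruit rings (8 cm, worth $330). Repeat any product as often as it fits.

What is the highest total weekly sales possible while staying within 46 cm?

The ratio ordering already packs tightly: 5×fruit rings, 40 cm, 1650.
No other feasible combination exceeds 1650.

1650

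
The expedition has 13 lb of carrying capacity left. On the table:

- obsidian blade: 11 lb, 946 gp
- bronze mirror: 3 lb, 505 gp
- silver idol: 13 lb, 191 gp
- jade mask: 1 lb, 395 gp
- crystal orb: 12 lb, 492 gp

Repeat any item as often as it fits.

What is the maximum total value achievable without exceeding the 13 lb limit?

The ratio ordering already packs tightly: 13×jade mask, 13 lb, 5135.
That's the maximum — no swap from here does better than 5135.

5135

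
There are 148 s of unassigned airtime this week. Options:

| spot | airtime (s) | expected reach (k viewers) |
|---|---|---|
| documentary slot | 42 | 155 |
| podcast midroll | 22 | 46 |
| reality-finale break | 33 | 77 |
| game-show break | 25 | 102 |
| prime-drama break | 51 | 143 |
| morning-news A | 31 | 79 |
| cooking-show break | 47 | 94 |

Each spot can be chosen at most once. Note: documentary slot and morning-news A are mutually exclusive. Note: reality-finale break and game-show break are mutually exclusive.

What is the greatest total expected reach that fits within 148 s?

446

By expected reach per s: game-show break 4.08, documentary slot 3.69, prime-drama break 2.80 lead.
Best packing: documentary slot + podcast midroll + game-show break + prime-drama break — 140 s, 446 total.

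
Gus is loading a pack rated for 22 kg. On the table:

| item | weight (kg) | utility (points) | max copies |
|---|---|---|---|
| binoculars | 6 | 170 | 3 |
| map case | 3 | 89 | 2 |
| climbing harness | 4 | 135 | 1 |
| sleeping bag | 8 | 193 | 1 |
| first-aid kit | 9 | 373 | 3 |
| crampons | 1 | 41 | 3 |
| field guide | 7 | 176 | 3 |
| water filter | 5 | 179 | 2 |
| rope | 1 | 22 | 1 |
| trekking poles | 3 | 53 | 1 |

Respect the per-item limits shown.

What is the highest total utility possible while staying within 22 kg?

891

Density check — first-aid kit 41.44, crampons 41.00, water filter 35.80, climbing harness 33.75 are the best per kg.
The ratio ordering already packs tightly: 2×first-aid kit + 3×crampons + rope, 22 kg, 891.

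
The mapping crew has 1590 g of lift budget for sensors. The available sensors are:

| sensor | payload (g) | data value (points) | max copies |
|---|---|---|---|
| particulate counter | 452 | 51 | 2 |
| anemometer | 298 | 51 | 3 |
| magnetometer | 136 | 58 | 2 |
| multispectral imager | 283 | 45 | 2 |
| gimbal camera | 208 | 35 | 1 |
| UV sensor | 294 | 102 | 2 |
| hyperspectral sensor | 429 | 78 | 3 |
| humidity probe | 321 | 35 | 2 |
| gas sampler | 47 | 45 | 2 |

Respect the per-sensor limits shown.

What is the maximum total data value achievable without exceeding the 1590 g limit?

512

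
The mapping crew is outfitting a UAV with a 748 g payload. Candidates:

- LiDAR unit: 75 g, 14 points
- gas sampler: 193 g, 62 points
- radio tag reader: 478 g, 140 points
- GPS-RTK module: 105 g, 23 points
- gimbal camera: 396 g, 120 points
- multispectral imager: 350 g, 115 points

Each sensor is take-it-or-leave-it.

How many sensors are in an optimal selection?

2

The maximum data value within 748 g is 235.
One optimal bundle: gimbal camera + multispectral imager (746 g).
All optima have 2 sensors.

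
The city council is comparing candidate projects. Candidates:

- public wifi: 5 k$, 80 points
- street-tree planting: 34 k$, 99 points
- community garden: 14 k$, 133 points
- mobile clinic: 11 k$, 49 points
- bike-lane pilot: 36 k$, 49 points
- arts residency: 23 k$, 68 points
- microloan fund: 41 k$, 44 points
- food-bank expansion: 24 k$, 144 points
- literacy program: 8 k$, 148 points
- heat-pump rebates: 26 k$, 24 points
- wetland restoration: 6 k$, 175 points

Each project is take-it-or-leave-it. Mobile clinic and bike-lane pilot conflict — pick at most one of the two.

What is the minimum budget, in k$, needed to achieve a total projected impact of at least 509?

Look for the lowest-budget combination reaching 509.
public wifi + community garden + literacy program + wetland restoration: 536 projected impact at 33 k$.
No combination under 33 k$ hits 509.

33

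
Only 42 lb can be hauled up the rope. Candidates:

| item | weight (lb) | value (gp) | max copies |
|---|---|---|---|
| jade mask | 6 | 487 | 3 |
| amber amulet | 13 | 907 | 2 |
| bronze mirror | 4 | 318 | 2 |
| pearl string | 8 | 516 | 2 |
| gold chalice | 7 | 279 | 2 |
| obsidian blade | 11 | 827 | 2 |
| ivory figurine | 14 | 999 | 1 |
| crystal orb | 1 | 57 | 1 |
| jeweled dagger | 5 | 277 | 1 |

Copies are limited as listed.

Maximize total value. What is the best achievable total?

Taking the top-ratio items first gives 3×jade mask + 2×bronze mirror + obsidian blade + crystal orb for 2981 (38 lb).
Replace jade mask and crystal orb with obsidian blade: the trade gains 283 net, giving 3264 at 42 lb.

3264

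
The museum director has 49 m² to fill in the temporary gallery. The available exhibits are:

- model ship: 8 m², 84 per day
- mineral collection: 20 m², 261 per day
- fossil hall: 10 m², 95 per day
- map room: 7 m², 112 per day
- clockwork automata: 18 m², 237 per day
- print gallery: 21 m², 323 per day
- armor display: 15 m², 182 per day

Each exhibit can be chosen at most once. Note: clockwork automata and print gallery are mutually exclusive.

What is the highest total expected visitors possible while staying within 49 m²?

Taking mineral collection + map room + print gallery: 48 m² used, 696 in expected visitors.
Runner-up model ship + mineral collection + print gallery tops out at 668.

696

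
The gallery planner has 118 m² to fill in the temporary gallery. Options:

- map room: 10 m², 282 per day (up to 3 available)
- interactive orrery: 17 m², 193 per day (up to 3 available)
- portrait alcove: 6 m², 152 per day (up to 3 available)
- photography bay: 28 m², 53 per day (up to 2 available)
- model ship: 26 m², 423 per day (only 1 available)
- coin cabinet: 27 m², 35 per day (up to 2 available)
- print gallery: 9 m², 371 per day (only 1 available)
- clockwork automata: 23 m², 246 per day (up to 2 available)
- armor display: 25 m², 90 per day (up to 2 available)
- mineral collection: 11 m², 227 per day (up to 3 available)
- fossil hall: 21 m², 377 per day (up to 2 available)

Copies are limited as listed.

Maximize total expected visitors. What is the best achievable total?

A density-first pass picks 3×map room + 3×portrait alcove + print gallery + 3×mineral collection + fossil hall — 2731 at 111 m².
Dropping fossil hall frees 21 m²; slotting in model ship (26 m²) lifts the total to 2777 at 116 m².
That's the maximum — no swap from here does better than 2777.

2777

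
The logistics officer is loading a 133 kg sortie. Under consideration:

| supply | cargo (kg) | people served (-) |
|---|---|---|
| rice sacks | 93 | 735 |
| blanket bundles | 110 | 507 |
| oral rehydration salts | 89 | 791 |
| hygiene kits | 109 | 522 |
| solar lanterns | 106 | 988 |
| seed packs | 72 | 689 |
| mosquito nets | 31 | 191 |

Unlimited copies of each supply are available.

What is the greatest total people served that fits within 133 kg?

988

Density check — seed packs 9.57, solar lanterns 9.32, oral rehydration salts 8.89 are the best per kg.
The ratio heuristic lands on seed packs + mosquito nets (880) but leaves 30 kg idle.
Replace seed packs and mosquito nets with solar lanterns: the trade gains 108 net, giving 988 at 106 kg.
Nothing else within 133 kg beats 988.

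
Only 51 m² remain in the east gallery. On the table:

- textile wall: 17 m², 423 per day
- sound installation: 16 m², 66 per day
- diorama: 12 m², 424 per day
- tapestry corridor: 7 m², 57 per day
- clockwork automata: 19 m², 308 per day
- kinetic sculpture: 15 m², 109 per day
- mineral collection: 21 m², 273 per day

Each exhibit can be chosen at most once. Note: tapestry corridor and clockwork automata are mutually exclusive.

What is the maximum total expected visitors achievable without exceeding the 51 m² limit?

1155

Density check — diorama 35.33, textile wall 24.88, clockwork automata 16.21 are the best per m².
Textile wall + diorama + clockwork automata uses 48 of the 51 m² and totals 1155.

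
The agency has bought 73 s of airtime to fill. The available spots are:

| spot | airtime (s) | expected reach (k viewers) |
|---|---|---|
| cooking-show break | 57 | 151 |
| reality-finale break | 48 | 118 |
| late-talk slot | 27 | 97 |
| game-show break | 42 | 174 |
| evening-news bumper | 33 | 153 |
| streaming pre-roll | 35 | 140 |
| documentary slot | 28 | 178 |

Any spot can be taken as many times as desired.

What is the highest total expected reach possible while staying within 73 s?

By expected reach per s: documentary slot 6.36, evening-news bumper 4.64, game-show break 4.14, streaming pre-roll 4.00 lead.
Taking 2×documentary slot: 56 s used, 356 in expected reach.
Every other selection either busts 73 s or fails to beat 356.

356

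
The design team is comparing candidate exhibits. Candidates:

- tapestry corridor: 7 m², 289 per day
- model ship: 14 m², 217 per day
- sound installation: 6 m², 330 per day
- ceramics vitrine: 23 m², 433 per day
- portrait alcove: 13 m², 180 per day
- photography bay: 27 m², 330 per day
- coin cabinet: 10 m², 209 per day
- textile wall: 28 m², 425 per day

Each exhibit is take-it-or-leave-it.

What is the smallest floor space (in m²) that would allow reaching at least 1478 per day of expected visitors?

60

Look for the lowest-floor combination reaching 1478.
tapestry corridor + model ship + sound installation + ceramics vitrine + coin cabinet reaches 1478 using 60 m².
No combination under 60 m² hits 1478.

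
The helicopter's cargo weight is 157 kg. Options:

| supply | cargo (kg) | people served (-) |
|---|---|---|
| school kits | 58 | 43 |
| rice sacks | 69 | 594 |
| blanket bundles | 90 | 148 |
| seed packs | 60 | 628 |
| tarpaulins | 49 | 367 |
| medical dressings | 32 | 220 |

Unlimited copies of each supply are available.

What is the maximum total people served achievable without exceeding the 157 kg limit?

1476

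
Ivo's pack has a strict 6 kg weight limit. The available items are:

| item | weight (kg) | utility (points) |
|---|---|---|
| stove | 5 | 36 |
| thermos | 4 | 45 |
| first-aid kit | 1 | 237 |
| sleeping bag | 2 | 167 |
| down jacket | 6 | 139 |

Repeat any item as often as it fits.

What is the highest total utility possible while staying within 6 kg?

1422

Density check — first-aid kit 237.00, sleeping bag 83.50, down jacket 23.17 are the best per kg.
The ratio ordering already packs tightly: 6×first-aid kit, 6 kg, 1422.
Nothing else within 6 kg beats 1422.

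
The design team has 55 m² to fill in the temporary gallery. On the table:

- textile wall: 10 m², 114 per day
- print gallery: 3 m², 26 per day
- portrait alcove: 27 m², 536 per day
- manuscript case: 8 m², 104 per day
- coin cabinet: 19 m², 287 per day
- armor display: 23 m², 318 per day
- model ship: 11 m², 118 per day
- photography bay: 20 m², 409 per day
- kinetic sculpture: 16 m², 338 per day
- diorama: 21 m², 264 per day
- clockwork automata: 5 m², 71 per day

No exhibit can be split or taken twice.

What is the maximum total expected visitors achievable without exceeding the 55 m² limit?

1049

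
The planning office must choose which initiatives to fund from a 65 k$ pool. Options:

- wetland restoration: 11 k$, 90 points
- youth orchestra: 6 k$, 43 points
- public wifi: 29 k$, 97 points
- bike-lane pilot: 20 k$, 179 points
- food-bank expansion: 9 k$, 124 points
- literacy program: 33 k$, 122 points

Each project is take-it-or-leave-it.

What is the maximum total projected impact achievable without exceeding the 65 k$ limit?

A density-first pass picks wetland restoration + youth orchestra + bike-lane pilot + food-bank expansion — 436 at 46 k$.
The 11 k$ tied up in wetland restoration is better spent on public wifi — total rises to 443 (64 k$).
The spare 1 k$ is too small for any remaining project, and no exchange beats 443.

443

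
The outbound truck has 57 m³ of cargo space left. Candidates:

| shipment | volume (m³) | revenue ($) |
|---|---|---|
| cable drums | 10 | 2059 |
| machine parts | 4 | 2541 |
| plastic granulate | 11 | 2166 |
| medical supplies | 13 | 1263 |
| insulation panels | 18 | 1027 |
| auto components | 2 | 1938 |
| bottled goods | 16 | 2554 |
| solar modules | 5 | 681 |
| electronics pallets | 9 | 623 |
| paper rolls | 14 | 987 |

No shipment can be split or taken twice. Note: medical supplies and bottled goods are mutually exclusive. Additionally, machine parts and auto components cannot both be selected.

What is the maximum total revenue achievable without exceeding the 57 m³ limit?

10624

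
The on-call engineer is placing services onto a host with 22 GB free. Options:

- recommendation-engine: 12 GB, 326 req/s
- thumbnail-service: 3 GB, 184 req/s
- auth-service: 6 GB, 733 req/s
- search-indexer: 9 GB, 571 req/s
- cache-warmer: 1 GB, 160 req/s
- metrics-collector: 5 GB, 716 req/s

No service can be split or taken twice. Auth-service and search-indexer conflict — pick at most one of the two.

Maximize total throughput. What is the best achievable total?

1793

Best packing: thumbnail-service + auth-service + cache-warmer + metrics-collector — 15 GB, 1793 total.
The closest alternative, thumbnail-service + auth-service + metrics-collector, reaches only 1633.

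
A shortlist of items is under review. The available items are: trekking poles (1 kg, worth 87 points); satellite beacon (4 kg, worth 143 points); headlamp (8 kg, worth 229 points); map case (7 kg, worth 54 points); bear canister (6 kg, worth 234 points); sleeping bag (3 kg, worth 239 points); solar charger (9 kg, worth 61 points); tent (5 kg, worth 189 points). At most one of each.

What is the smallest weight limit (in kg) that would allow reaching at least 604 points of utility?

Look for the lowest-weight combination reaching 604.
satellite beacon + bear canister + sleeping bag: 616 utility at 13 kg.
Any bundle with less than 13 kg falls short of 604.

13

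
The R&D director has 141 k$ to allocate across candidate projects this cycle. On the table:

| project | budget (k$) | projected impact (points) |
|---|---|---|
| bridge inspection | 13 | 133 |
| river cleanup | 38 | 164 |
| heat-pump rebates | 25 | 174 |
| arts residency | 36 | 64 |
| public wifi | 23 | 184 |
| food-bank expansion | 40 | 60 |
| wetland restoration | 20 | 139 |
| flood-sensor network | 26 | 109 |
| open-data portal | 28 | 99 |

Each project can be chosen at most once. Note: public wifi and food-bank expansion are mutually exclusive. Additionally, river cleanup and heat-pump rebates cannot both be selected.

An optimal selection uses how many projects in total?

Best achievable projected impact is 838.
For example bridge inspection + heat-pump rebates + public wifi + wetland restoration + flood-sensor network + open-data portal achieves it, using 135 k$.
Every optimal selection uses 6 projects.

6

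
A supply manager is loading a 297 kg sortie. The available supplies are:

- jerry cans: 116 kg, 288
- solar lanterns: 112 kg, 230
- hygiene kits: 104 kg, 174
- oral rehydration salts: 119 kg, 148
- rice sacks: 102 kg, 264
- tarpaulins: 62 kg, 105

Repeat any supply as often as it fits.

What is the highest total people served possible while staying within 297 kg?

681

The ratio heuristic lands on 2×rice sacks + tarpaulins (633) but leaves 31 kg idle.
The 204 kg tied up in 2×rice sacks is better spent on 2×jerry cans — total rises to 681 (294 kg).
The spare 3 kg is too small for any remaining supply, and no exchange beats 681.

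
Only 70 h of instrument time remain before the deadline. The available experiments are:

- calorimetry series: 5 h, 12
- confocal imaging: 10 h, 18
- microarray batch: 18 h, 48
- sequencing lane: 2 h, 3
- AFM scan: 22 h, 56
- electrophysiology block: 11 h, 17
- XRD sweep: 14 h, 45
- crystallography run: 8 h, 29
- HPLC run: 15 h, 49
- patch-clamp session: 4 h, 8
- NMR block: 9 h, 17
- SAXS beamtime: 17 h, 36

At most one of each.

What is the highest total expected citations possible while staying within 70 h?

The ratio heuristic lands on calorimetry series + microarray batch + sequencing lane + XRD sweep + crystallography run + HPLC run + patch-clamp session (194) but leaves 4 h idle.
The 18 h tied up in microarray batch is better spent on AFM scan — total rises to 202 (70 h).

202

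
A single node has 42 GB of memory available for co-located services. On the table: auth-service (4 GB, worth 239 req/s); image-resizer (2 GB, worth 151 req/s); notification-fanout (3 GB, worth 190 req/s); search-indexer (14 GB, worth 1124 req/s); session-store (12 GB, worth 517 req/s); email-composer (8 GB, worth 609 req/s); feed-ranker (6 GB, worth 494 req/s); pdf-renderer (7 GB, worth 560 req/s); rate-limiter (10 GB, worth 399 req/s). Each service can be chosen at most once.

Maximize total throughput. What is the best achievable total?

Density check — feed-ranker 82.33, search-indexer 80.29, pdf-renderer 80.00 are the best per GB.
The ratio heuristic lands on image-resizer + notification-fanout + search-indexer + email-composer + feed-ranker + pdf-renderer (3128) but leaves 2 GB idle.
Replace image-resizer with auth-service: the trade gains 88 net, giving 3216 at 42 GB.
Every other selection either busts 42 GB or fails to beat 3216.

3216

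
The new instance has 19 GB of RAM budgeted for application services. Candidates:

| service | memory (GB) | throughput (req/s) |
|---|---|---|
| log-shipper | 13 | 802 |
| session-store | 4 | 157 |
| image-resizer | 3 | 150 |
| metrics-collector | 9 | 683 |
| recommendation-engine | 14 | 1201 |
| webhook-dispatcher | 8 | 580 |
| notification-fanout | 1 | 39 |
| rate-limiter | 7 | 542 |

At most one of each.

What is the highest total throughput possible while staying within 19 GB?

By throughput per GB: recommendation-engine 85.79, rate-limiter 77.43, metrics-collector 75.89 lead.
The ratio heuristic lands on image-resizer + recommendation-engine + notification-fanout (1390) but leaves 1 GB idle.
The 3 GB tied up in image-resizer is better spent on session-store — total rises to 1397 (19 GB).
That's the maximum — no swap from here does better than 1397.

1397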